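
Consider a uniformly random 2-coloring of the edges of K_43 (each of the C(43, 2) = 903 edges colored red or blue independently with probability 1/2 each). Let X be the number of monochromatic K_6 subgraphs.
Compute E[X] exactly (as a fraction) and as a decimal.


Let X = Σ_S X_S over the C(43, 6) = 6096454 subsets S of size 6, where X_S = 1 if the K_6 on S is monochromatic.
For a fixed S, the K_6 on S has C(6, 2) = 15 edges. P[all 15 edges red] = (1/2)^15, and likewise for blue, so P[monochromatic] = 2·(1/2)^15 = 2^{1 − 15} = 1/16384.
By linearity: E[X] = C(43, 6) · 2^{1 − 15} = 6096454 · 1/16384 = 3048227/8192.
Numerically: E[X] ≈ 372.0980.

E[X] = C(43,6)·2^(1−C(6,2)) = 3048227/8192 ≈ 372.0980.


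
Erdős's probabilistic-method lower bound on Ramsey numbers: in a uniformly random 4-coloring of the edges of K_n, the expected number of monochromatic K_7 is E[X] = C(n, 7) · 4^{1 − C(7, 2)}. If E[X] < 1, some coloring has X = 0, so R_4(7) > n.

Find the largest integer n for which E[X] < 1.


We need C(n, 7) · 4^{1 − 21} < 1, i.e. C(n, 7) < 4^{21 − 1} = 1099511627776.
Check values of n near the boundary:
  n = 175: C(175, 7) = 883208107275; 883208107275 < 1099511627776? YES
  n = 176: C(176, 7) = 919790691600; 919790691600 < 1099511627776? YES
  n = 177: C(177, 7) = 957664425960; 957664425960 < 1099511627776? YES
  n = 178: C(178, 7) = 996867063280; 996867063280 < 1099511627776? YES
  n = 179: C(179, 7) = 1037437234460; 1037437234460 < 1099511627776? YES
  n = 180: C(180, 7) = 1079414463600; 1079414463600 < 1099511627776? YES
  n = 181: C(181, 7) = 1122839183400; 1122839183400 < 1099511627776? NO
  n = 182: C(182, 7) = 1167752750736; 1167752750736 < 1099511627776? NO
  n = 183: C(183, 7) = 1214197462413; 1214197462413 < 1099511627776? NO
The largest n with C(n, 7) < 1099511627776 is n = 180 (where E[X] = 67463403975/68719476736 ≈ 0.982). Hence R_4(7) > 180, i.e. R_4(7) ≥ 181.

Largest n = 180; hence R_4(7) > 180.


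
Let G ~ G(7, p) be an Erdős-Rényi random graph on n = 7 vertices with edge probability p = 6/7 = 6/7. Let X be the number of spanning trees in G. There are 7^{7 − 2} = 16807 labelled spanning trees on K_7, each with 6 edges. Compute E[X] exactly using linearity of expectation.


K_7 has 7^{7 − 2} = 16807 labelled spanning trees.
For each such spanning tree H, let X_H = 1 if all 6 edges of H are present in G. Then P[X_H = 1] = p^{6} = (6/7)^{6} = 46656/117649.
Summing the indicators: E[X] = Σ_H E[X_H] = 16807 · p^{6} = 16807 · 46656/117649 = 46656/7.
Numerically: E[X] ≈ 6665.

E[X] = 16807 · (6/7)^{6} = 46656/7 ≈ 6665.


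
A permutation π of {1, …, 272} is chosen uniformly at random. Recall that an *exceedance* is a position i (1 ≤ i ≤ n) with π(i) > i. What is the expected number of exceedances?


Write X = Σ_{i=1}^{272} X_i, where X_i = 1_{π(i) > i}.
For each fixed i, π(i) is uniform over {1, …, 272} (marginal of a uniform permutation), so P[π(i) > i] = (n − i)/n. Summing: Σ_{i=1}^{272} (n − i)/n = (0 + 1 + … + 271)/272 = 272(272 − 1)/(2·272) = (272 − 1)/2.
Hence E[X] = Σ_{i=1}^{272} (272 − i)/272 = 271/2 ≈ 135.5000.

E[X] = 271/2 = 135.5000.


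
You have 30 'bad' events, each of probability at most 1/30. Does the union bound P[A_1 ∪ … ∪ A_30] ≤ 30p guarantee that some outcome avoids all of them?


Union bound: P[∪_{i=1}^{30} A_i] ≤ Σ_i P[A_i] ≤ 30·p = 30·(1/30) = 1.
Numerically: 1 ≈ 1.00000.
Is 1 < 1? NO.
Since the bound 1 is ≥ 1, the union bound is uninformative here; it does NOT by itself certify existence.

30·p = 1 ≈ 1.00000; existence NOT certified by the union bound.


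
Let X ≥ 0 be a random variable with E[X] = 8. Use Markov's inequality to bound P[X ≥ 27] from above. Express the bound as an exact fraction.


μ = E[X] = 8, a = 27.
Markov: P[X ≥ 27] ≤ μ/a = (8)/27 = 8/27.
Numerically: ≈ 0.296296.
(Since a = 27 > μ = 8.000000, the bound 8/27 is < 1 and informative.)

P[X ≥ 27] ≤ 8/27 ≈ 0.296296.


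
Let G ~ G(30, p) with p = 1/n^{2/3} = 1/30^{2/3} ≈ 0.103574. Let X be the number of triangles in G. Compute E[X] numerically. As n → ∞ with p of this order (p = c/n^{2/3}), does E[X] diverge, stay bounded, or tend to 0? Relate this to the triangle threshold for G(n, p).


Number of potential triangles: C(30, 3) = 4060.
Each occurs with probability p³ ≈ (0.103574)³ ≈ 1.11111111e-03.
By linearity: E[X] = C(30, 3)·p³ ≈ 4060 · 1.11111111e-03 ≈ 4.511111.
Since α = 2/3 < 1, p = c/n^{2/3} ≫ 1/n is above the triangle threshold p ~ 1/n. Asymptotically E[X] ~ (c³/6)·n^{3(1−α)} = (1³/6)·n^{1} → ∞; triangles are abundant w.h.p.

E[X] ≈ 4.511111; in regime p = Θ(1/n^{2/3}) E[X] diverges (above the triangle threshold p ~ 1/n).


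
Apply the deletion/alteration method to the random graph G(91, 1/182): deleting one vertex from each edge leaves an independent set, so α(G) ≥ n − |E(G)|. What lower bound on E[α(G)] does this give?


E[|E(G)|] = C(91, 2)·p = 4095 · (1/182) = 45/2.
E[α(G)] ≥ n − E[|E(G)|] = 91 − 45/2 = 137/2.
Numerically: ≈ 68.500000.
(This is only a lower bound; the true E[α(G)] may be larger.)

E[α(G)] ≥ 137/2 ≈ 68.500000.


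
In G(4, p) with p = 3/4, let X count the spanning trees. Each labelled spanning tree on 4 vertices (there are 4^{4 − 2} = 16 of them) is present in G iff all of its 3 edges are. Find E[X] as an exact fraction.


K_4 has 4^{4 − 2} = 16 labelled spanning trees.
For each such spanning tree H, let X_H = 1 if all 3 edges of H are present in G. Then P[X_H = 1] = p^{3} = (3/4)^{3} = 27/64.
By linearity: E[X] = Σ_H E[X_H] = 16 · p^{3} = 16 · 27/64 = 27/4.
Numerically: E[X] ≈ 6.75.

E[X] = 16 · (3/4)^{3} = 27/4 ≈ 6.75.


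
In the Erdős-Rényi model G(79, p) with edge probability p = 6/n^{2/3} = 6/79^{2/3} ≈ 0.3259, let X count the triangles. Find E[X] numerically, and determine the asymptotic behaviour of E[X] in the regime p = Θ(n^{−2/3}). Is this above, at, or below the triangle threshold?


Number of potential triangles: C(79, 3) = 79079.
Each occurs with probability p³ ≈ (0.3259)³ ≈ 3.460984e-02.
By linearity: E[X] = C(79, 3)·p³ ≈ 79079 · 3.460984e-02 ≈ 2736.9114.
Since α = 2/3 < 1, p = c/n^{2/3} ≫ 1/n is above the triangle threshold p ~ 1/n. Asymptotically E[X] ~ (c³/6)·n^{3(1−α)} = (6³/6)·n^{1} → ∞; triangles are abundant w.h.p.

E[X] ≈ 2736.9114; in regime p = Θ(1/n^{2/3}) E[X] diverges (above the triangle threshold p ~ 1/n).


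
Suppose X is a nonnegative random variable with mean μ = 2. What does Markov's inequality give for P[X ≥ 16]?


μ = E[X] = 2, a = 16.
Markov: P[X ≥ 16] ≤ μ/a = (2)/16 = 1/8.
Numerically: ≈ 0.12500.
(Since a = 16 > μ = 2.00000, the bound 1/8 is < 1 and informative.)

P[X ≥ 16] ≤ 1/8 ≈ 0.12500.


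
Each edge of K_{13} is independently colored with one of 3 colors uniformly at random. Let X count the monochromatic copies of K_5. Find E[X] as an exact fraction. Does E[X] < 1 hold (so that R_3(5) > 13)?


E[X] = C(13, 5) · 3^{1 − 10} = 1287 · 3^{−9} = 1287/19683.
As a reduced fraction: E[X] = 143/2187 ≈ 0.065.
Is E[X] < 1? YES.
Since E[X] < 1, there exists a 3-coloring of K_{13} with no monochromatic K_5; hence R_3(5) > 13.

E[X] = 143/2187 ≈ 0.065; E[X] < 1, so R_3(5) > 13.


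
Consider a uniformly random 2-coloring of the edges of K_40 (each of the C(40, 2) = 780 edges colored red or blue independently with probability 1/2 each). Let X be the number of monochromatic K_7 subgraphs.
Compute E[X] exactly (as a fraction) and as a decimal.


Let X = Σ_S X_S over the C(40, 7) = 18643560 subsets S of size 7, where X_S = 1 if the K_7 on S is monochromatic.
For a fixed S, the K_7 on S has C(7, 2) = 21 edges. P[all 21 edges red] = (1/2)^21, and likewise for blue, so P[monochromatic] = 2·(1/2)^21 = 2^{1 − 21} = 1/1048576.
By linearity: E[X] = C(40, 7) · 2^{1 − 21} = 18643560 · 1/1048576 = 2330445/131072.
Numerically: E[X] ≈ 17.7799.

E[X] = C(40,7)·2^(1−C(7,2)) = 2330445/131072 ≈ 17.7799.


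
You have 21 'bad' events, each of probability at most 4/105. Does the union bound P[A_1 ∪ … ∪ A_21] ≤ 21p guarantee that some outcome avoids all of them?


Union bound: P[∪_{i=1}^{21} A_i] ≤ Σ_i P[A_i] ≤ 21·p = 21·(4/105) = 4/5.
Numerically: 4/5 ≈ 0.8000000.
Is 4/5 < 1? YES.
Since P[∪ A_i] ≤ 4/5 < 1, the complement has P[∩ A_i^c] ≥ 1 − 4/5 = 1/5 > 0, so some outcome avoids every A_i.

21·p = 4/5 ≈ 0.8000000; existence CERTIFIED by the union bound.


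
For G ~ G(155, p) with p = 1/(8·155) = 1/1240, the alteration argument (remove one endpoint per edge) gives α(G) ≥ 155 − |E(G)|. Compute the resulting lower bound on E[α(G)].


E[|E(G)|] = C(155, 2)·p = 11935 · (1/1240) = 77/8.
E[α(G)] ≥ n − E[|E(G)|] = 155 − 77/8 = 1163/8.
Numerically: ≈ 145.375000.
(This is only a lower bound; the true E[α(G)] may be larger.)

E[α(G)] ≥ 1163/8 ≈ 145.375000.


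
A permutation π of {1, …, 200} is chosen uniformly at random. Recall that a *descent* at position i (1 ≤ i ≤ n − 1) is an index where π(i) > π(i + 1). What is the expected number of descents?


Write X = Σ X_I over i = 1, …, 199, with X_I the indicator of one descent.
There are 199 indicators.
For each fixed i, the pair (π(i), π(i+1)) is a uniformly random ordered pair of distinct values from {1, …, 200}; by symmetry P[π(i) > π(i+1)] = 1/2.
By linearity: E[X] = 199 · (1/2) = (200 − 1) · (1/2) = 199/2 ≈ 99.5000.

E[X] = 199/2 = 99.5000.


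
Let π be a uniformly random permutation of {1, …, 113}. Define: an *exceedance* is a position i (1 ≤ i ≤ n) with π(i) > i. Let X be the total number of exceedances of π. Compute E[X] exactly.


Write X = Σ_{i=1}^{113} X_i, where X_i = 1_{π(i) > i}.
For each fixed i, π(i) is uniform over {1, …, 113} (marginal of a uniform permutation), so P[π(i) > i] = (n − i)/n. Summing: Σ_{i=1}^{113} (n − i)/n = (0 + 1 + … + 112)/113 = 113(113 − 1)/(2·113) = (113 − 1)/2.
Hence E[X] = Σ_{i=1}^{113} (113 − i)/113 = 56 ≈ 56.000.

E[X] = 56 = 56.000.


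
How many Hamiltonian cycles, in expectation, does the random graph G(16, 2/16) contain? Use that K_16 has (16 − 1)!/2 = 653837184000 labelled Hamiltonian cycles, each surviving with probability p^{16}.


K_16 has (16 − 1)!/2 = 653837184000 labelled Hamiltonian cycles.
For each such Hamiltonian cycle H, let X_H = 1 if all 16 edges of H are present in G. Then P[X_H = 1] = p^{16} = (1/8)^{16} = 1/281474976710656.
By linearity of expectation: E[X] = Σ_H E[X_H] = 653837184000 · p^{16} = 653837184000 · 1/281474976710656 = 638512875/274877906944.
Numerically: E[X] ≈ 0.00232.

E[X] = 653837184000 · (1/8)^{16} = 638512875/274877906944 ≈ 0.00232.


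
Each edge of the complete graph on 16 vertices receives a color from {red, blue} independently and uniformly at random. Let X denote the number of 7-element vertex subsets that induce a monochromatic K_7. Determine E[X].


Let X = Σ_S X_S over the C(16, 7) = 11440 subsets S of size 7, where X_S = 1 if the K_7 on S is monochromatic.
For a fixed S, the K_7 on S has C(7, 2) = 21 edges. P[all 21 edges red] = (1/2)^21, and likewise for blue, so P[monochromatic] = 2·(1/2)^21 = 2^{1 − 21} = 1/1048576.
By linearity: E[X] = C(16, 7) · 2^{1 − 21} = 11440 · 1/1048576 = 715/65536.
Numerically: E[X] ≈ 0.0109.

E[X] = C(16,7)·2^(1−C(7,2)) = 715/65536 ≈ 0.0109.


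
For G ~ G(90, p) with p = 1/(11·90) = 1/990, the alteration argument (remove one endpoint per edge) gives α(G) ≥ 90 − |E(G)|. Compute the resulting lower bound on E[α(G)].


E[|E(G)|] = C(90, 2)·p = 4005 · (1/990) = 89/22.
E[α(G)] ≥ n − E[|E(G)|] = 90 − 89/22 = 1891/22.
Numerically: ≈ 85.955.
(This is only a lower bound; the true E[α(G)] may be larger.)

E[α(G)] ≥ 1891/22 ≈ 85.955.


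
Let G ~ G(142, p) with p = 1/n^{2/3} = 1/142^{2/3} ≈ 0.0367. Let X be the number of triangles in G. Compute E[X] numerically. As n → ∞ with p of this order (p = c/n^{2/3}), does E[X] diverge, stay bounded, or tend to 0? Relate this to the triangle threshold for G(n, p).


Number of potential triangles: C(142, 3) = 467180.
Each occurs with probability p³ ≈ (0.0367)³ ≈ 4.95933e-05.
By linearity: E[X] = C(142, 3)·p³ ≈ 467180 · 4.95933e-05 ≈ 23.169.
Since α = 2/3 < 1, p = c/n^{2/3} ≫ 1/n is above the triangle threshold p ~ 1/n. Asymptotically E[X] ~ (c³/6)·n^{3(1−α)} = (1³/6)·n^{1} → ∞; triangles are abundant w.h.p.

E[X] ≈ 23.169; in regime p = Θ(1/n^{2/3}) E[X] diverges (above the triangle threshold p ~ 1/n).


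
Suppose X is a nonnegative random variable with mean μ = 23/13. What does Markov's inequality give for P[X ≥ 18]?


μ = E[X] = 23/13, a = 18.
Markov: P[X ≥ 18] ≤ μ/a = (23/13)/18 = 23/234.
Numerically: ≈ 0.0983.
(Since a = 18 > μ = 1.7692, the bound 23/234 is < 1 and informative.)

P[X ≥ 18] ≤ 23/234 ≈ 0.0983.


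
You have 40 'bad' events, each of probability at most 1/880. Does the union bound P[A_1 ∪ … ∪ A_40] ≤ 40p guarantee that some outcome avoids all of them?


Union bound: P[∪_{i=1}^{40} A_i] ≤ Σ_i P[A_i] ≤ 40·p = 40·(1/880) = 1/22.
Numerically: 1/22 ≈ 0.04545.
Is 1/22 < 1? YES.
Since P[∪ A_i] ≤ 1/22 < 1, the complement has P[∩ A_i^c] ≥ 1 − 1/22 = 21/22 > 0, so some outcome avoids every A_i.

40·p = 1/22 ≈ 0.04545; existence CERTIFIED by the union bound.


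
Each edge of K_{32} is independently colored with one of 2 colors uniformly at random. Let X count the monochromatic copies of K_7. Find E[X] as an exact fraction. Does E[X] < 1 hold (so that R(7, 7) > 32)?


E[X] = C(32, 7) · 2^{1 − 21} = 3365856 · 2^{−20} = 3365856/1048576.
As a reduced fraction: E[X] = 105183/32768 ≈ 3.2099.
Is E[X] < 1? NO.
Since E[X] ≥ 1, the first-moment bound is inconclusive at n = 32; it does NOT by itself certify R(7, 7) > 32.

E[X] = 105183/32768 ≈ 3.2099; E[X] ≥ 1; first-moment method inconclusive here.


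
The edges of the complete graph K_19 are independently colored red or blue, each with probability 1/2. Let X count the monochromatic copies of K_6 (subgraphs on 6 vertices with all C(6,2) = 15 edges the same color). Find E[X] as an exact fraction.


Let X = Σ_S X_S over the C(19, 6) = 27132 subsets S of size 6, where X_S = 1 if the K_6 on S is monochromatic.
For a fixed S, the K_6 on S has C(6, 2) = 15 edges. P[all 15 edges red] = (1/2)^15, and likewise for blue, so P[monochromatic] = 2·(1/2)^15 = 2^{1 − 15} = 1/16384.
By linearity of expectation: E[X] = C(19, 6) · 2^{1 − 15} = 27132 · 1/16384 = 6783/4096.
Numerically: E[X] ≈ 1.656006.

E[X] = C(19,6)·2^(1−C(6,2)) = 6783/4096 ≈ 1.656006.


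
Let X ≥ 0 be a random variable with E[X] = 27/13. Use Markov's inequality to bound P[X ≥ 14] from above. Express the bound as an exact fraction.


μ = E[X] = 27/13, a = 14.
Markov: P[X ≥ 14] ≤ μ/a = (27/13)/14 = 27/182.
Numerically: ≈ 0.14835.
(Since a = 14 > μ = 2.07692, the bound 27/182 is < 1 and informative.)

P[X ≥ 14] ≤ 27/182 ≈ 0.14835.


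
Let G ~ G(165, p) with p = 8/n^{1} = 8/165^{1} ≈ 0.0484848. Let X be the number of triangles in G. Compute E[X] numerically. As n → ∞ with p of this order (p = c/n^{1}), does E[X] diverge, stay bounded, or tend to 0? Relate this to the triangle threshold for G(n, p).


Number of potential triangles: C(165, 3) = 735130.
Each occurs with probability p³ ≈ (0.0484848)³ ≈ 1.13977238e-04.
By linearity: E[X] = C(165, 3)·p³ ≈ 735130 · 1.13977238e-04 ≈ 83.788087.
Here α = 1, so p = 8/n is exactly at the triangle threshold p ~ 1/n. Asymptotically E[X] → c³/6 = 8³/6 = 256/3 ≈ 85.333333, a bounded constant. In this regime the triangle count is asymptotically Poisson(c³/6).

E[X] ≈ 83.788087; in regime p = Θ(1/n^{1}) E[X] stays bounded (at the triangle threshold p ~ 1/n).


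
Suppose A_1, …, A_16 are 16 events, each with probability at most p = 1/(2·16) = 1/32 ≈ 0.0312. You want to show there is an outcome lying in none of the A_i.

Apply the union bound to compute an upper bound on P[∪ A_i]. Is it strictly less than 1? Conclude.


Union bound: P[∪_{i=1}^{16} A_i] ≤ Σ_i P[A_i] ≤ 16·p = 16·(1/32) = 1/2.
Numerically: 1/2 ≈ 0.5000.
Is 1/2 < 1? YES.
Since P[∪ A_i] ≤ 1/2 < 1, the complement has P[∩ A_i^c] ≥ 1 − 1/2 = 1/2 > 0, so some outcome avoids every A_i.

16·p = 1/2 ≈ 0.5000; existence CERTIFIED by the union bound.


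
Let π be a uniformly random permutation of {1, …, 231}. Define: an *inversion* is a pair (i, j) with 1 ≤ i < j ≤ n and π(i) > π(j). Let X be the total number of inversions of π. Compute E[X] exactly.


Write X = Σ X_I over the C(231, 2) = 26565 pairs i < j, with X_I the indicator of one inversion.
There are 26565 indicators.
For each fixed pair i < j, the values π(i) and π(j) are two distinct elements of {1, …, 231} in uniformly random order; by symmetry P[π(i) > π(j)] = 1/2.
By linearity: E[X] = 26565 · (1/2) = C(231, 2) · (1/2) = 26565/2 = 26565/2 ≈ 13282.500000.

E[X] = 26565/2 = 13282.500000.


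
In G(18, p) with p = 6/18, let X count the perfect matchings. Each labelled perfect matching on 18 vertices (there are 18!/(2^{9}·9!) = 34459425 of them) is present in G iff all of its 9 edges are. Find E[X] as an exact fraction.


K_18 has 18!/(2^{9}·9!) = 34459425 labelled perfect matchings.
For each such perfect matching H, let X_H = 1 if all 9 edges of H are present in G. Then P[X_H = 1] = p^{9} = (1/3)^{9} = 1/19683.
Summing the indicators: E[X] = Σ_H E[X_H] = 34459425 · p^{9} = 34459425 · 1/19683 = 425425/243.
Numerically: E[X] ≈ 1750.7.

E[X] = 34459425 · (1/3)^{9} = 425425/243 ≈ 1750.7.


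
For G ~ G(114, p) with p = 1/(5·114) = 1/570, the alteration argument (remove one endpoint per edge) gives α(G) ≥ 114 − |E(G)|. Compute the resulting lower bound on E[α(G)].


E[|E(G)|] = C(114, 2)·p = 6441 · (1/570) = 113/10.
E[α(G)] ≥ n − E[|E(G)|] = 114 − 113/10 = 1027/10.
Numerically: ≈ 102.70000.
(This is only a lower bound; the true E[α(G)] may be larger.)

E[α(G)] ≥ 1027/10 ≈ 102.70000.


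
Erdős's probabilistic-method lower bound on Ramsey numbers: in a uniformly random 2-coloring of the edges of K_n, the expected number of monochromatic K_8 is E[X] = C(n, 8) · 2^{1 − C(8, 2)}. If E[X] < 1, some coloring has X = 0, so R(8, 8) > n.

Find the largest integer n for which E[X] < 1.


We need C(n, 8) · 2^{1 − 28} < 1, i.e. C(n, 8) < 2^{28 − 1} = 134217728.
Check values of n near the boundary:
  n = 39: C(39, 8) = 61523748; 61523748 < 134217728? YES
  n = 40: C(40, 8) = 76904685; 76904685 < 134217728? YES
  n = 41: C(41, 8) = 95548245; 95548245 < 134217728? YES
  n = 42: C(42, 8) = 118030185; 118030185 < 134217728? YES
  n = 43: C(43, 8) = 145008513; 145008513 < 134217728? NO
  n = 44: C(44, 8) = 177232627; 177232627 < 134217728? NO
The largest n with C(n, 8) < 134217728 is n = 42 (where E[X] = 118030185/134217728 ≈ 0.879). Hence R(8, 8) > 42, i.e. R(8, 8) ≥ 43.

Largest n = 42; hence R(8, 8) > 42.


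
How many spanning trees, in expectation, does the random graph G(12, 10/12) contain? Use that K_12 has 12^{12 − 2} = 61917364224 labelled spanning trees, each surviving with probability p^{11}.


K_12 has 12^{12 − 2} = 61917364224 labelled spanning trees.
For each such spanning tree H, let X_H = 1 if all 11 edges of H are present in G. Then P[X_H = 1] = p^{11} = (5/6)^{11} = 48828125/362797056.
By linearity of expectation: E[X] = Σ_H E[X_H] = 61917364224 · p^{11} = 61917364224 · 48828125/362797056 = 25000000000/3.
Numerically: E[X] ≈ 8.3333e+09.

E[X] = 61917364224 · (5/6)^{11} = 25000000000/3 ≈ 8.3333e+09.


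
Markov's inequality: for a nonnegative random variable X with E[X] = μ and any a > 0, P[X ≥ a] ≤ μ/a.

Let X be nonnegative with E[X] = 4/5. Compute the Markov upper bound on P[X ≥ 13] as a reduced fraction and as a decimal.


μ = E[X] = 4/5, a = 13.
Markov: P[X ≥ 13] ≤ μ/a = (4/5)/13 = 4/65.
Numerically: ≈ 0.062.
(Since a = 13 > μ = 0.800, the bound 4/65 is < 1 and informative.)

P[X ≥ 13] ≤ 4/65 ≈ 0.062.


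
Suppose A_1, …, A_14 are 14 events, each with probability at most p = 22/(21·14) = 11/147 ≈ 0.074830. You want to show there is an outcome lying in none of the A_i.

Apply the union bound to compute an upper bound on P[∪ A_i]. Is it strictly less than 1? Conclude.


Union bound: P[∪_{i=1}^{14} A_i] ≤ Σ_i P[A_i] ≤ 14·p = 14·(11/147) = 22/21.
Numerically: 22/21 ≈ 1.047619.
Is 22/21 < 1? NO.
Since the bound 22/21 is ≥ 1, the union bound is uninformative here; it does NOT by itself certify existence.

14·p = 22/21 ≈ 1.047619; existence NOT certified by the union bound.


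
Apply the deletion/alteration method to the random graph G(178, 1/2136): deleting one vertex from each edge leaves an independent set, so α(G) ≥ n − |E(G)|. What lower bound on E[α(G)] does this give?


E[|E(G)|] = C(178, 2)·p = 15753 · (1/2136) = 59/8.
E[α(G)] ≥ n − E[|E(G)|] = 178 − 59/8 = 1365/8.
Numerically: ≈ 170.625000.
(This is only a lower bound; the true E[α(G)] may be larger.)

E[α(G)] ≥ 1365/8 ≈ 170.625000.


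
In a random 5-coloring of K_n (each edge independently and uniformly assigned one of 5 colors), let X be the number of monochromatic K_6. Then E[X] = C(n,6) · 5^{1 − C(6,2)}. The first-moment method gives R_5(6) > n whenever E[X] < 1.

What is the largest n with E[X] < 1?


We need C(n, 6) · 5^{1 − 15} < 1, i.e. C(n, 6) < 5^{15 − 1} = 6103515625.
Check values of n near the boundary:
  n = 126: C(126, 6) = 4925156775; 4925156775 < 6103515625? YES
  n = 127: C(127, 6) = 5169379425; 5169379425 < 6103515625? YES
  n = 128: C(128, 6) = 5423611200; 5423611200 < 6103515625? YES
  n = 129: C(129, 6) = 5688177600; 5688177600 < 6103515625? YES
  n = 130: C(130, 6) = 5963412000; 5963412000 < 6103515625? YES
  n = 131: C(131, 6) = 6249655776; 6249655776 < 6103515625? NO
  n = 132: C(132, 6) = 6547258432; 6547258432 < 6103515625? NO
  n = 133: C(133, 6) = 6856577728; 6856577728 < 6103515625? NO
The largest n with C(n, 6) < 6103515625 is n = 130 (where E[X] = 47707296/48828125 ≈ 0.9770454). Hence R_5(6) > 130, i.e. R_5(6) ≥ 131.

Largest n = 130; hence R_5(6) > 130.


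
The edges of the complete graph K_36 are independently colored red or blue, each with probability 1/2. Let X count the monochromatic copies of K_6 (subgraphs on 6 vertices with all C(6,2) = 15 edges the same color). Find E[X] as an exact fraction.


Let X = Σ_S X_S over the C(36, 6) = 1947792 subsets S of size 6, where X_S = 1 if the K_6 on S is monochromatic.
For a fixed S, the K_6 on S has C(6, 2) = 15 edges. P[all 15 edges red] = (1/2)^15, and likewise for blue, so P[monochromatic] = 2·(1/2)^15 = 2^{1 − 15} = 1/16384.
By linearity: E[X] = C(36, 6) · 2^{1 − 15} = 1947792 · 1/16384 = 121737/1024.
Numerically: E[X] ≈ 118.88379.

E[X] = C(36,6)·2^(1−C(6,2)) = 121737/1024 ≈ 118.88379.


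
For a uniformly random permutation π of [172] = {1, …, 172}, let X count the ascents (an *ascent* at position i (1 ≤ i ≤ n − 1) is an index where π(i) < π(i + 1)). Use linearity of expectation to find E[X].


Write X = Σ X_I over i = 1, …, 171, with X_I the indicator of one ascent.
There are 171 indicators.
For each fixed i, the pair (π(i), π(i+1)) is a uniformly random ordered pair of distinct values from {1, …, 172}; by symmetry P[π(i) < π(i+1)] = 1/2.
By linearity: E[X] = 171 · (1/2) = (172 − 1) · (1/2) = 171/2 ≈ 85.500000.

E[X] = 171/2 = 85.500000.


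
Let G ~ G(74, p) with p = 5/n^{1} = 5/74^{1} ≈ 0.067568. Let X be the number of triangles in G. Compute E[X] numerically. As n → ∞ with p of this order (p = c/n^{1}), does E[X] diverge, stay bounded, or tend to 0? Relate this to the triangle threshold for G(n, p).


Number of potential triangles: C(74, 3) = 64824.
Each occurs with probability p³ ≈ (0.067568)³ ≈ 3.0847136e-04.
By linearity: E[X] = C(74, 3)·p³ ≈ 64824 · 3.0847136e-04 ≈ 19.99635.
Here α = 1, so p = 5/n is exactly at the triangle threshold p ~ 1/n. Asymptotically E[X] → c³/6 = 5³/6 = 125/6 ≈ 20.83333, a bounded constant. In this regime the triangle count is asymptotically Poisson(c³/6).

E[X] ≈ 19.99635; in regime p = Θ(1/n^{1}) E[X] stays bounded (at the triangle threshold p ~ 1/n).


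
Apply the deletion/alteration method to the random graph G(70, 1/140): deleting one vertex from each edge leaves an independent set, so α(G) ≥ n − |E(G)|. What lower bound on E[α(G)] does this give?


E[|E(G)|] = C(70, 2)·p = 2415 · (1/140) = 69/4.
E[α(G)] ≥ n − E[|E(G)|] = 70 − 69/4 = 211/4.
Numerically: ≈ 52.7500.
(This is only a lower bound; the true E[α(G)] may be larger.)

E[α(G)] ≥ 211/4 ≈ 52.7500.


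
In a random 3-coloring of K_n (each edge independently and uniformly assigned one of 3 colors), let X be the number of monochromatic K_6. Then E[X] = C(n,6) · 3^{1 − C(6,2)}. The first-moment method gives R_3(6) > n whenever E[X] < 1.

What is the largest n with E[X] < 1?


We need C(n, 6) · 3^{1 − 15} < 1, i.e. C(n, 6) < 3^{15 − 1} = 4782969.
Check values of n near the boundary:
  n = 35: C(35, 6) = 1623160; 1623160 < 4782969? YES
  n = 36: C(36, 6) = 1947792; 1947792 < 4782969? YES
  n = 37: C(37, 6) = 2324784; 2324784 < 4782969? YES
  n = 38: C(38, 6) = 2760681; 2760681 < 4782969? YES
  n = 39: C(39, 6) = 3262623; 3262623 < 4782969? YES
  n = 40: C(40, 6) = 3838380; 3838380 < 4782969? YES
  n = 41: C(41, 6) = 4496388; 4496388 < 4782969? YES
  n = 42: C(42, 6) = 5245786; 5245786 < 4782969? NO
  n = 43: C(43, 6) = 6096454; 6096454 < 4782969? NO
  n = 44: C(44, 6) = 7059052; 7059052 < 4782969? NO
The largest n with C(n, 6) < 4782969 is n = 41 (where E[X] = 1498796/1594323 ≈ 0.9401). Hence R_3(6) > 41, i.e. R_3(6) ≥ 42.

Largest n = 41; hence R_3(6) > 41.


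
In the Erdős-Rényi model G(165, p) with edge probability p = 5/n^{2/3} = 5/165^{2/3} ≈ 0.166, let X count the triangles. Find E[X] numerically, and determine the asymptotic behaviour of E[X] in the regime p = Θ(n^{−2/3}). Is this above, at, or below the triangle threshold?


Number of potential triangles: C(165, 3) = 735130.
Each occurs with probability p³ ≈ (0.166)³ ≈ 4.59137e-03.
By linearity: E[X] = C(165, 3)·p³ ≈ 735130 · 4.59137e-03 ≈ 3375.253.
Since α = 2/3 < 1, p = c/n^{2/3} ≫ 1/n is above the triangle threshold p ~ 1/n. Asymptotically E[X] ~ (c³/6)·n^{3(1−α)} = (5³/6)·n^{1} → ∞; triangles are abundant w.h.p.

E[X] ≈ 3375.253; in regime p = Θ(1/n^{2/3}) E[X] diverges (above the triangle threshold p ~ 1/n).


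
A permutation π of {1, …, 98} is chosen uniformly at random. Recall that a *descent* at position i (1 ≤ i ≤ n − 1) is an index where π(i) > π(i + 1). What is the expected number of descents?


Write X = Σ X_I over i = 1, …, 97, with X_I the indicator of one descent.
There are 97 indicators.
For each fixed i, the pair (π(i), π(i+1)) is a uniformly random ordered pair of distinct values from {1, …, 98}; by symmetry P[π(i) > π(i+1)] = 1/2.
By linearity: E[X] = 97 · (1/2) = (98 − 1) · (1/2) = 97/2 ≈ 48.50000.

E[X] = 97/2 = 48.50000.


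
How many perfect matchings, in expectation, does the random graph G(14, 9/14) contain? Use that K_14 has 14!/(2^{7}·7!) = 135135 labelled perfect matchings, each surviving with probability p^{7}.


K_14 has 14!/(2^{7}·7!) = 135135 labelled perfect matchings.
For each such perfect matching H, let X_H = 1 if all 7 edges of H are present in G. Then P[X_H = 1] = p^{7} = (9/14)^{7} = 4782969/105413504.
Summing the indicators: E[X] = Σ_H E[X_H] = 135135 · p^{7} = 135135 · 4782969/105413504 = 92335216545/15059072.
Numerically: E[X] ≈ 6.13e+03.

E[X] = 135135 · (9/14)^{7} = 92335216545/15059072 ≈ 6.13e+03.


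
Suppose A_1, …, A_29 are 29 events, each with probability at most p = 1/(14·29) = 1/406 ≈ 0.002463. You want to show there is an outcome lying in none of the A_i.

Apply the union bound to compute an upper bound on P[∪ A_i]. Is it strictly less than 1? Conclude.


Union bound: P[∪_{i=1}^{29} A_i] ≤ Σ_i P[A_i] ≤ 29·p = 29·(1/406) = 1/14.
Numerically: 1/14 ≈ 0.071429.
Is 1/14 < 1? YES.
Since P[∪ A_i] ≤ 1/14 < 1, the complement has P[∩ A_i^c] ≥ 1 − 1/14 = 13/14 > 0, so some outcome avoids every A_i.

29·p = 1/14 ≈ 0.071429; existence CERTIFIED by the union bound.


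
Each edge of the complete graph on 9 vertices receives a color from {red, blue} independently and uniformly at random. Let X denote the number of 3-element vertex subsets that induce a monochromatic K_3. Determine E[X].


Let X = Σ_S X_S over the C(9, 3) = 84 subsets S of size 3, where X_S = 1 if the K_3 on S is monochromatic.
For a fixed S, the K_3 on S has C(3, 2) = 3 edges. P[all 3 edges red] = (1/2)^3, and likewise for blue, so P[monochromatic] = 2·(1/2)^3 = 2^{1 − 3} = 1/4.
Summing: E[X] = C(9, 3) · 2^{1 − 3} = 84 · 1/4 = 21.
Numerically: E[X] ≈ 21.0000.

E[X] = C(9,3)·2^(1−C(3,2)) = 21 ≈ 21.0000.


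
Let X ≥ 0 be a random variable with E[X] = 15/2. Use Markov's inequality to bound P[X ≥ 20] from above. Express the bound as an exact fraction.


μ = E[X] = 15/2, a = 20.
Markov: P[X ≥ 20] ≤ μ/a = (15/2)/20 = 3/8.
Numerically: ≈ 0.375000.
(Since a = 20 > μ = 7.500000, the bound 3/8 is < 1 and informative.)

P[X ≥ 20] ≤ 3/8 ≈ 0.375000.


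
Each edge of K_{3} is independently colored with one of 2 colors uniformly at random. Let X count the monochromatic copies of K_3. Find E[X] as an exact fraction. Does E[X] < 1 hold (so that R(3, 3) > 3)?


E[X] = C(3, 3) · 2^{1 − 3} = 1 · 2^{−2} = 1/4.
As a reduced fraction: E[X] = 1/4 ≈ 0.250.
Is E[X] < 1? YES.
Since E[X] < 1, there exists a 2-coloring of K_{3} with no monochromatic K_3; hence R(3, 3) > 3.

E[X] = 1/4 ≈ 0.250; E[X] < 1, so R(3, 3) > 3.


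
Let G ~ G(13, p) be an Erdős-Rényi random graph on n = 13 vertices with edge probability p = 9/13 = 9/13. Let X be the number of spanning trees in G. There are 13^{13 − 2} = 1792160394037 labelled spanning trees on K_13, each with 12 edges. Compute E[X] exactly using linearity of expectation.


K_13 has 13^{13 − 2} = 1792160394037 labelled spanning trees.
For each such spanning tree H, let X_H = 1 if all 12 edges of H are present in G. Then P[X_H = 1] = p^{12} = (9/13)^{12} = 282429536481/23298085122481.
By linearity: E[X] = Σ_H E[X_H] = 1792160394037 · p^{12} = 1792160394037 · 282429536481/23298085122481 = 282429536481/13.
Numerically: E[X] ≈ 2.1725e+10.

E[X] = 1792160394037 · (9/13)^{12} = 282429536481/13 ≈ 2.1725e+10.


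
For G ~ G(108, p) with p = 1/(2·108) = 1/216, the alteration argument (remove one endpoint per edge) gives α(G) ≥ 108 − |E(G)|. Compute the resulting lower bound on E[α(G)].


E[|E(G)|] = C(108, 2)·p = 5778 · (1/216) = 107/4.
E[α(G)] ≥ n − E[|E(G)|] = 108 − 107/4 = 325/4.
Numerically: ≈ 81.250000.
(This is only a lower bound; the true E[α(G)] may be larger.)

E[α(G)] ≥ 325/4 ≈ 81.250000.


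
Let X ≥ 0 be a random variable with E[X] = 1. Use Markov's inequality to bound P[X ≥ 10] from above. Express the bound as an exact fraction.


μ = E[X] = 1, a = 10.
Markov: P[X ≥ 10] ≤ μ/a = (1)/10 = 1/10.
Numerically: ≈ 0.10000.
(Since a = 10 > μ = 1.00000, the bound 1/10 is < 1 and informative.)

P[X ≥ 10] ≤ 1/10 ≈ 0.10000.


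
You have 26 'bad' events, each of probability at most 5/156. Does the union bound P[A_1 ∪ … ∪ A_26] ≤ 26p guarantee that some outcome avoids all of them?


Union bound: P[∪_{i=1}^{26} A_i] ≤ Σ_i P[A_i] ≤ 26·p = 26·(5/156) = 5/6.
Numerically: 5/6 ≈ 0.833333.
Is 5/6 < 1? YES.
Since P[∪ A_i] ≤ 5/6 < 1, the complement has P[∩ A_i^c] ≥ 1 − 5/6 = 1/6 > 0, so some outcome avoids every A_i.

26·p = 5/6 ≈ 0.833333; existence CERTIFIED by the union bound.


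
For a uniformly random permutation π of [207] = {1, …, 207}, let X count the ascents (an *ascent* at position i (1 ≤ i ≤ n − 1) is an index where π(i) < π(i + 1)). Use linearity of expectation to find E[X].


Write X = Σ X_I over i = 1, …, 206, with X_I the indicator of one ascent.
There are 206 indicators.
For each fixed i, the pair (π(i), π(i+1)) is a uniformly random ordered pair of distinct values from {1, …, 207}; by symmetry P[π(i) < π(i+1)] = 1/2.
By linearity: E[X] = 206 · (1/2) = (207 − 1) · (1/2) = 103 ≈ 103.000000.

E[X] = 103 = 103.000000.


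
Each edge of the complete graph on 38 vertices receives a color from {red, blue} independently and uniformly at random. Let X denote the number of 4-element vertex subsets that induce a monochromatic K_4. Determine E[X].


Let X = Σ_S X_S over the C(38, 4) = 73815 subsets S of size 4, where X_S = 1 if the K_4 on S is monochromatic.
For a fixed S, the K_4 on S has C(4, 2) = 6 edges. P[all 6 edges red] = (1/2)^6, and likewise for blue, so P[monochromatic] = 2·(1/2)^6 = 2^{1 − 6} = 1/32.
By linearity of expectation: E[X] = C(38, 4) · 2^{1 − 6} = 73815 · 1/32 = 73815/32.
Numerically: E[X] ≈ 2306.719.

E[X] = C(38,4)·2^(1−C(4,2)) = 73815/32 ≈ 2306.719.


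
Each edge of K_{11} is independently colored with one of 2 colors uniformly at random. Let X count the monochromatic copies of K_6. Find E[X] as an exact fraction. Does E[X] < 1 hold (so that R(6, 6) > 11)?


E[X] = C(11, 6) · 2^{1 − 15} = 462 · 2^{−14} = 462/16384.
As a reduced fraction: E[X] = 231/8192 ≈ 0.028.
Is E[X] < 1? YES.
Since E[X] < 1, there exists a 2-coloring of K_{11} with no monochromatic K_6; hence R(6, 6) > 11.

E[X] = 231/8192 ≈ 0.028; E[X] < 1, so R(6, 6) > 11.


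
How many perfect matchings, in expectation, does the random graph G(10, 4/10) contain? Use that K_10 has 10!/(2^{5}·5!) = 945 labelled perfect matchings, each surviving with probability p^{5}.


K_10 has 10!/(2^{5}·5!) = 945 labelled perfect matchings.
For each such perfect matching H, let X_H = 1 if all 5 edges of H are present in G. Then P[X_H = 1] = p^{5} = (2/5)^{5} = 32/3125.
Summing the indicators: E[X] = Σ_H E[X_H] = 945 · p^{5} = 945 · 32/3125 = 6048/625.
Numerically: E[X] ≈ 9.6768.

E[X] = 945 · (2/5)^{5} = 6048/625 ≈ 9.6768.


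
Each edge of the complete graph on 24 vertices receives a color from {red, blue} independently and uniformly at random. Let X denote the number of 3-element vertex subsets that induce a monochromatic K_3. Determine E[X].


Let X = Σ_S X_S over the C(24, 3) = 2024 subsets S of size 3, where X_S = 1 if the K_3 on S is monochromatic.
For a fixed S, the K_3 on S has C(3, 2) = 3 edges. P[all 3 edges red] = (1/2)^3, and likewise for blue, so P[monochromatic] = 2·(1/2)^3 = 2^{1 − 3} = 1/4.
By linearity of expectation: E[X] = C(24, 3) · 2^{1 − 3} = 2024 · 1/4 = 506.
Numerically: E[X] ≈ 506.000.

E[X] = C(24,3)·2^(1−C(3,2)) = 506 ≈ 506.000.


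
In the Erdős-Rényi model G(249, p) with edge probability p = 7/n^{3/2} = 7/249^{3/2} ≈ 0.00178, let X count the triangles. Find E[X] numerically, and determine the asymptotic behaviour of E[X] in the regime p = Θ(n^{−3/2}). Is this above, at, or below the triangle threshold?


Number of potential triangles: C(249, 3) = 2542124.
Each occurs with probability p³ ≈ (0.00178)³ ≈ 5.65454e-09.
By linearity: E[X] = C(249, 3)·p³ ≈ 2542124 · 5.65454e-09 ≈ 0.014.
Since α = 3/2 > 1, p = c/n^{3/2} = o(1/n) is below the triangle threshold p ~ 1/n. Asymptotically E[X] ~ (c³/6)·n^{3(1−α)} = (7³/6)·n^{-1.5} → 0, so by Markov's inequality G has no triangles w.h.p.

E[X] ≈ 0.014; in regime p = Θ(1/n^{3/2}) E[X] tends to 0 (below the triangle threshold p ~ 1/n).


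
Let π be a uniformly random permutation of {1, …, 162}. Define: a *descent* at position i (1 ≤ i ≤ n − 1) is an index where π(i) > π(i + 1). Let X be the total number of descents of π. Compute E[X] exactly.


Write X = Σ X_I over i = 1, …, 161, with X_I the indicator of one descent.
There are 161 indicators.
For each fixed i, the pair (π(i), π(i+1)) is a uniformly random ordered pair of distinct values from {1, …, 162}; by symmetry P[π(i) > π(i+1)] = 1/2.
By linearity: E[X] = 161 · (1/2) = (162 − 1) · (1/2) = 161/2 ≈ 80.5000.

E[X] = 161/2 = 80.5000.


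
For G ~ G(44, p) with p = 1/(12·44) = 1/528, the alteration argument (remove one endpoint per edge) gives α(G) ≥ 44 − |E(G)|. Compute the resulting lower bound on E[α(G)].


E[|E(G)|] = C(44, 2)·p = 946 · (1/528) = 43/24.
E[α(G)] ≥ n − E[|E(G)|] = 44 − 43/24 = 1013/24.
Numerically: ≈ 42.2083.
(This is only a lower bound; the true E[α(G)] may be larger.)

E[α(G)] ≥ 1013/24 ≈ 42.2083.


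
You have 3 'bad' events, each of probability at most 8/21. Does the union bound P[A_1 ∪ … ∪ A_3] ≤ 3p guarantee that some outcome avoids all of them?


Union bound: P[∪_{i=1}^{3} A_i] ≤ Σ_i P[A_i] ≤ 3·p = 3·(8/21) = 8/7.
Numerically: 8/7 ≈ 1.1428571.
Is 8/7 < 1? NO.
Since the bound 8/7 is ≥ 1, the union bound is uninformative here; it does NOT by itself certify existence.

3·p = 8/7 ≈ 1.1428571; existence NOT certified by the union bound.


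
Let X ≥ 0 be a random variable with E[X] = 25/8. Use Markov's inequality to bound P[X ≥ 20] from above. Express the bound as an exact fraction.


μ = E[X] = 25/8, a = 20.
Markov: P[X ≥ 20] ≤ μ/a = (25/8)/20 = 5/32.
Numerically: ≈ 0.1562.
(Since a = 20 > μ = 3.1250, the bound 5/32 is < 1 and informative.)

P[X ≥ 20] ≤ 5/32 ≈ 0.1562.


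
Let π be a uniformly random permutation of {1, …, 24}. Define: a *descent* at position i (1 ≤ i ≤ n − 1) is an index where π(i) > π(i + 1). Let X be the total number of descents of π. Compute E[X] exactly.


Write X = Σ X_I over i = 1, …, 23, with X_I the indicator of one descent.
There are 23 indicators.
For each fixed i, the pair (π(i), π(i+1)) is a uniformly random ordered pair of distinct values from {1, …, 24}; by symmetry P[π(i) > π(i+1)] = 1/2.
By linearity: E[X] = 23 · (1/2) = (24 − 1) · (1/2) = 23/2 ≈ 11.500.

E[X] = 23/2 = 11.500.


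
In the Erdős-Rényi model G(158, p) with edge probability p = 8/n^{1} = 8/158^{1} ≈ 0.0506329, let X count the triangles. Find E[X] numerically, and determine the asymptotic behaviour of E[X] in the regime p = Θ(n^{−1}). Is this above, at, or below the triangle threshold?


Number of potential triangles: C(158, 3) = 644956.
Each occurs with probability p³ ≈ (0.0506329)³ ≈ 1.29807175e-04.
By linearity: E[X] = C(158, 3)·p³ ≈ 644956 · 1.29807175e-04 ≈ 83.719917.
Here α = 1, so p = 8/n is exactly at the triangle threshold p ~ 1/n. Asymptotically E[X] → c³/6 = 8³/6 = 256/3 ≈ 85.333333, a bounded constant. In this regime the triangle count is asymptotically Poisson(c³/6).

E[X] ≈ 83.719917; in regime p = Θ(1/n^{1}) E[X] stays bounded (at the triangle threshold p ~ 1/n).


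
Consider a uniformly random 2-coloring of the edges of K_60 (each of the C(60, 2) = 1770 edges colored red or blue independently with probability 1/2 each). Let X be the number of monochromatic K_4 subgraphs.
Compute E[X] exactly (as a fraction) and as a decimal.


Let X = Σ_S X_S over the C(60, 4) = 487635 subsets S of size 4, where X_S = 1 if the K_4 on S is monochromatic.
For a fixed S, the K_4 on S has C(4, 2) = 6 edges. P[all 6 edges red] = (1/2)^6, and likewise for blue, so P[monochromatic] = 2·(1/2)^6 = 2^{1 − 6} = 1/32.
By linearity: E[X] = C(60, 4) · 2^{1 − 6} = 487635 · 1/32 = 487635/32.
Numerically: E[X] ≈ 15238.59375.

E[X] = C(60,4)·2^(1−C(4,2)) = 487635/32 ≈ 15238.59375.


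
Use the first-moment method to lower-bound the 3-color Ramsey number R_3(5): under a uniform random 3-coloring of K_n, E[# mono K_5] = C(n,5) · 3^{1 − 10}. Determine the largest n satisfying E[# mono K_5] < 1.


We need C(n, 5) · 3^{1 − 10} < 1, i.e. C(n, 5) < 3^{10 − 1} = 19683.
Check values of n near the boundary:
  n = 19: C(19, 5) = 11628; 11628 < 19683? YES
  n = 20: C(20, 5) = 15504; 15504 < 19683? YES
  n = 21: C(21, 5) = 20349; 20349 < 19683? NO
The largest n with C(n, 5) < 19683 is n = 20 (where E[X] = 5168/6561 ≈ 0.787685). Hence R_3(5) > 20, i.e. R_3(5) ≥ 21.

Largest n = 20; hence R_3(5) > 20.
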